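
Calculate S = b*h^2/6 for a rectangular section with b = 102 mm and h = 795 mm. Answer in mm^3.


S = b * h^2 / 6
= 102 * 795^2 / 6
= 102 * 632025 / 6
= 10744425.0 mm^3

10744425.0 mm^3


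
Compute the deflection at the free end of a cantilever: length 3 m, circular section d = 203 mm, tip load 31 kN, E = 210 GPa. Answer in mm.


I = pi * d^4 / 64 = pi * 203^4 / 64 = 83359298.34 mm^4
L = 3000.0 mm, P = 31000.0 N, E = 210000.0 MPa
delta = P * L^3 / (3 * E * I)
= 31000.0 * 3000.0^3 / (3 * 210000.0 * 83359298.34)
= 15.9379 mm

15.9379 mm


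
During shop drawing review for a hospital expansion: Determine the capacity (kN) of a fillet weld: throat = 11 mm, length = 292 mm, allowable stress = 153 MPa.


Strength = throat * length * allowable stress
= 11 * 292 * 153 N
= 491436 N
= 491.44 kN

491.44 kN


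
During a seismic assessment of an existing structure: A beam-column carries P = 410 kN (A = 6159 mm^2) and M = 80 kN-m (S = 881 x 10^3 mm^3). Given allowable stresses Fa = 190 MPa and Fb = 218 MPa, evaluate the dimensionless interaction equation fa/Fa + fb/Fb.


f_a = P / A = 410000.0 / 6159 = 66.5692 MPa
f_b = M / S = 80000000.0 / 881000.0 = 90.8059 MPa
Ratio = f_a / Fa + f_b / Fb
= 66.5692 / 190 + 90.8059 / 218
= 0.7669 (dimensionless)

0.7669 (dimensionless)


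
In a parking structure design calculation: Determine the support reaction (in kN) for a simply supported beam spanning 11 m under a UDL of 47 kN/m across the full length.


Total load = w * L = 47 * 11 = 517 kN
By symmetry, each reaction R = total / 2 = 517 / 2 = 258.5 kN

258.5 kN


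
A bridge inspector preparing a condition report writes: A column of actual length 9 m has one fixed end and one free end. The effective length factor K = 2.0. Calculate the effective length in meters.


L_eff = K * L
= 2.0 * 9
= 18.0 m

18.0 m


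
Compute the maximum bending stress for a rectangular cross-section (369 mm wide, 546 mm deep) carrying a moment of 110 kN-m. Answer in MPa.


I = b * h^3 / 12 = 369 * 546^3 / 12 = 5005218582.0 mm^4
y = h / 2 = 546 / 2 = 273.0 mm
M = 110 kN-m = 110000000.0 N-mm
sigma = M * y / I = 110000000.0 * 273.0 / 5005218582.0
= 6.0 MPa

6.0 MPa


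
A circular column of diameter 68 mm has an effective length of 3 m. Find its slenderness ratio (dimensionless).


Radius of gyration r = d / 4 = 68 / 4 = 17.0 mm
L_eff = 3000.0 mm
Slenderness ratio = L / r = 3000.0 / 17.0 = 176.47 (dimensionless)

176.47 (dimensionless)


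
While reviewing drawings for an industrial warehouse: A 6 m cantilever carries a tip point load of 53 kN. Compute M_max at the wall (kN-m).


For a cantilever with a point load at the free end:
M_max = P * L = 53 * 6 = 318 kN-m

318 kN-m


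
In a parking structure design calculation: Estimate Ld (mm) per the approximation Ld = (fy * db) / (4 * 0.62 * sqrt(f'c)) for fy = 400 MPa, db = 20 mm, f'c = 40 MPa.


Ld = (fy * db) / (4 * 0.62 * sqrt(f'c))
= (400 * 20) / (4 * 0.62 * sqrt(40))
= 8000 / 15.6849
= 510.04 mm

510.04 mm


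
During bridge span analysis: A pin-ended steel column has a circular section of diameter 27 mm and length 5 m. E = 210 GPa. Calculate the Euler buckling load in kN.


I = pi * d^4 / 64 = 26087.05 mm^4
L = 5000.0 mm
P_cr = pi^2 * E * I / L^2
= 9.8696 * 210000.0 * 26087.05 / 5000.0^2
= 2162.74 N = 2.1627 kN

2.1627 kN


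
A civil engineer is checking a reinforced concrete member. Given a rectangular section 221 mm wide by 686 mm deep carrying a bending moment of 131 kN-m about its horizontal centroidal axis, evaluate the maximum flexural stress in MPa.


I = b * h^3 / 12 = 221 * 686^3 / 12 = 5945431431.33 mm^4
y = h / 2 = 686 / 2 = 343.0 mm
M = 131 kN-m = 131000000.0 N-mm
sigma = M * y / I = 131000000.0 * 343.0 / 5945431431.33
= 7.56 MPa

7.56 MPa


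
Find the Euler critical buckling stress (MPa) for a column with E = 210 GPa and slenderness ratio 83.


sigma_cr = pi^2 * E / lambda^2
= 9.8696 * 210000.0 / 83^2
= 9.8696 * 210000.0 / 6889
= 300.8589 MPa

300.8589 MPa


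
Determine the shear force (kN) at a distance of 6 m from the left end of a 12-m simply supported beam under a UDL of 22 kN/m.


R_A = w * L / 2 = 22 * 12 / 2 = 132.0 kN
V(x) = R_A - w * x = 132.0 - 22 * 6
= 0.0 kN

0.0 kN


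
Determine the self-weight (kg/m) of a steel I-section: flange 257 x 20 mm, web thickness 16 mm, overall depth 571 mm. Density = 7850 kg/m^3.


A_flanges = 2 * 257 * 20 = 10280 mm^2
A_web = (571 - 2 * 20) * 16 = 8496 mm^2
A_total = 10280 + 8496 = 18776 mm^2 = 0.018776 m^2
Weight = rho * A = 7850 * 0.018776 = 147.3916 kg/m

147.3916 kg/m


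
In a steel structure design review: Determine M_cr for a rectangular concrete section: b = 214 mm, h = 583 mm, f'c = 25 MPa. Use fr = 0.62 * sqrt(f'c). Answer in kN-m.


fr = 0.62 * sqrt(25) = 0.62 * 5.0 = 3.1 MPa
I = 214 * 583^3 / 12 = 3533769284.83 mm^4
y_t = 291.5 mm
M_cr = fr * I / y_t = 3.1 * 3533769284.83 / 291.5 N-mm
= 37.5804 kN-m

37.5804 kN-m


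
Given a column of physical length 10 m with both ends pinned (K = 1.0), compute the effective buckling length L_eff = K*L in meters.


L_eff = K * L
= 1.0 * 10
= 10.0 m

10.0 m


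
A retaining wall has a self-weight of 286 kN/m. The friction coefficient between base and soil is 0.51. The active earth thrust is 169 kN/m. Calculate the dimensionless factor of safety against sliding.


Resisting force = mu * W = 0.51 * 286 = 145.86 kN/m
FOS = Resisting / Driving = 145.86 / 169
= 0.8631 (dimensionless)

0.8631 (dimensionless)


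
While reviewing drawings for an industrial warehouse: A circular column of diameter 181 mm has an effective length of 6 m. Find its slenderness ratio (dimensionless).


Radius of gyration r = d / 4 = 181 / 4 = 45.25 mm
L_eff = 6000.0 mm
Slenderness ratio = L / r = 6000.0 / 45.25 = 132.6 (dimensionless)

132.6 (dimensionless)


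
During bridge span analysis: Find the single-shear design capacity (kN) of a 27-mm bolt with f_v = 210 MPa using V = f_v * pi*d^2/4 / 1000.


A = pi * d^2 / 4 = pi * 27^2 / 4 = 572.5553 mm^2
V = f_v * A / 1000 = 210 * 572.5553 / 1000
= 120.2366 kN

120.2366 kN


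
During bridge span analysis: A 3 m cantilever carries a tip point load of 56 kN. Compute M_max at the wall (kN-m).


For a cantilever with a point load at the free end:
M_max = P * L = 56 * 3 = 168 kN-m

168 kN-m


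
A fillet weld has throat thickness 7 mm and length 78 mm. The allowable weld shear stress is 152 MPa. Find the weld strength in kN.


Strength = throat * length * allowable stress
= 7 * 78 * 152 N
= 82992 N
= 82.99 kN

82.99 kN


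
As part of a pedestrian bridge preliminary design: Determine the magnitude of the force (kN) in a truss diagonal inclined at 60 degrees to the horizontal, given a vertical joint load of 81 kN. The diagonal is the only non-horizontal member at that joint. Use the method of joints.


At the joint, only the diagonal has a vertical component, so vertical equilibrium gives:
F * sin(60) = 81
F = 81 / sin(60)
= 81 / 0.866025
= 93.53 kN

93.53 kN


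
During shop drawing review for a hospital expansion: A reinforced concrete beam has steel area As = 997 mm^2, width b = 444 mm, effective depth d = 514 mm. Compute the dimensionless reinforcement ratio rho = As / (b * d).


rho = As / (b * d)
= 997 / (444 * 514)
= 997 / 228216
= 0.004369 (dimensionless)

0.004369 (dimensionless)


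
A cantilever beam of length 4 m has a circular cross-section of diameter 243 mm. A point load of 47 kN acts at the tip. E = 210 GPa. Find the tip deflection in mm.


I = pi * d^4 / 64 = pi * 243^4 / 64 = 171157129.04 mm^4
L = 4000.0 mm, P = 47000.0 N, E = 210000.0 MPa
delta = P * L^3 / (3 * E * I)
= 47000.0 * 4000.0^3 / (3 * 210000.0 * 171157129.04)
= 27.896 mm

27.896 mm


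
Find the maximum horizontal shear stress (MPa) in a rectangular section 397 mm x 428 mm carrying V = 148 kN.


A = b * h = 397 * 428 = 169916 mm^2
V = 148 kN = 148000.0 N
tau_max = 1.5 * V / A = 1.5 * 148000.0 / 169916
= 1.3065 MPa

1.3065 MPa


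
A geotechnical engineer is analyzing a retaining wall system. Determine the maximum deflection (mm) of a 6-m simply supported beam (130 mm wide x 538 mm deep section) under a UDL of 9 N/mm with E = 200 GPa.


I = 130 * 538^3 / 12 = 1686976113.33 mm^4
L = 6000.0 mm, w = 9 N/mm, E = 200000.0 MPa
delta = 5 * w * L^4 / (384 * E * I)
= 5 * 9 * 6000.0^4 / (384 * 200000.0 * 1686976113.33)
= 0.4501 mm

0.4501 mm


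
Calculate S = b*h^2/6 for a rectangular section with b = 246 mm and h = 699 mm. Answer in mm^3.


S = b * h^2 / 6
= 246 * 699^2 / 6
= 246 * 488601 / 6
= 20032641.0 mm^3

20032641.0 mm^3


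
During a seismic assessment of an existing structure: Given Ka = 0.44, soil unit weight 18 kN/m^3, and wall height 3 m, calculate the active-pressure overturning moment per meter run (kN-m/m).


Pa = 0.5 * Ka * gamma * H^2
= 0.5 * 0.44 * 18 * 3^2
= 35.64 kN/m
Arm = H / 3 = 3 / 3 = 1.0 m
Mo = Pa * arm = Pa * H / 3 = 35.64 * 3 / 3 = 35.64 kN-m/m

35.64 kN-m/m


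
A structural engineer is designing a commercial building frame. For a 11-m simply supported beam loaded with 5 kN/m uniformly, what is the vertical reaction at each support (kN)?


Total load = w * L = 5 * 11 = 55 kN
By symmetry, each reaction R = total / 2 = 55 / 2 = 27.5 kN

27.5 kN


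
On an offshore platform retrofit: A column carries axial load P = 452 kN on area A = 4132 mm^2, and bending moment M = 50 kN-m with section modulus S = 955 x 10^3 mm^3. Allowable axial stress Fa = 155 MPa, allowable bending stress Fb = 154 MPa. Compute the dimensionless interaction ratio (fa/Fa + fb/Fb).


f_a = P / A = 452000.0 / 4132 = 109.3901 MPa
f_b = M / S = 50000000.0 / 955000.0 = 52.356 MPa
Ratio = f_a / Fa + f_b / Fb
= 109.3901 / 155 + 52.356 / 154
= 1.0457 (dimensionless)

1.0457 (dimensionless)


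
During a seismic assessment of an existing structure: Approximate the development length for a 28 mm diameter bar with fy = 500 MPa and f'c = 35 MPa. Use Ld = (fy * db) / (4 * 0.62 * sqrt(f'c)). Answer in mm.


Ld = (fy * db) / (4 * 0.62 * sqrt(f'c))
= (500 * 28) / (4 * 0.62 * sqrt(35))
= 14000 / 14.6719
= 954.21 mm

954.21 mm


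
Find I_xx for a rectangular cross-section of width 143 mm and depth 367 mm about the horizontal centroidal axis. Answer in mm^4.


I = b * h^3 / 12
= 143 * 367^3 / 12
= 143 * 49430863 / 12
= 589051117.42 mm^4

589051117.42 mm^4


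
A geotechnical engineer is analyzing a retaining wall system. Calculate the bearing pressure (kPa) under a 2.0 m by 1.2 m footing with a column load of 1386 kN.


A = 2.0 * 1.2 = 2.4 m^2
q = P / A = 1386 / 2.4
= 577.5 kPa

577.5 kPa


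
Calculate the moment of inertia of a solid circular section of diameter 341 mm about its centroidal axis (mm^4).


r = d / 2 = 341 / 2 = 170.5 mm
I = pi * r^4 / 4 = pi * 170.5^4 / 4
= 663723836.22 mm^4

663723836.22 mm^4


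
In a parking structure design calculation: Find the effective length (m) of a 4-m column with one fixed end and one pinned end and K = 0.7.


L_eff = K * L
= 0.7 * 4
= 2.8 m

2.8 m


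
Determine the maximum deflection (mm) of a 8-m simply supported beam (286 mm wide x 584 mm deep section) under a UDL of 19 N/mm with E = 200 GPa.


I = 286 * 584^3 / 12 = 4747044778.67 mm^4
L = 8000.0 mm, w = 19 N/mm, E = 200000.0 MPa
delta = 5 * w * L^4 / (384 * E * I)
= 5 * 19 * 8000.0^4 / (384 * 200000.0 * 4747044778.67)
= 1.0673 mm

1.0673 mm


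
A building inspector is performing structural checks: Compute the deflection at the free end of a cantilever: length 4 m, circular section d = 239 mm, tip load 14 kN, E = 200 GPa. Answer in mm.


I = pi * d^4 / 64 = pi * 239^4 / 64 = 160162744.63 mm^4
L = 4000.0 mm, P = 14000.0 N, E = 200000.0 MPa
delta = P * L^3 / (3 * E * I)
= 14000.0 * 4000.0^3 / (3 * 200000.0 * 160162744.63)
= 9.3238 mm

9.3238 mm


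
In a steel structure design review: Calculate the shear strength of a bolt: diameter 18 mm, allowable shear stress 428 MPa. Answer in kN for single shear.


A = pi * d^2 / 4 = pi * 18^2 / 4 = 254.469 mm^2
V = f_v * A / 1000 = 428 * 254.469 / 1000
= 108.9127 kN

108.9127 kN


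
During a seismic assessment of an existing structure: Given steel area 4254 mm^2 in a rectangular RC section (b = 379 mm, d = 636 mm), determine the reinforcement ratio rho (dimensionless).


rho = As / (b * d)
= 4254 / (379 * 636)
= 4254 / 241044
= 0.017648 (dimensionless)

0.017648 (dimensionless)


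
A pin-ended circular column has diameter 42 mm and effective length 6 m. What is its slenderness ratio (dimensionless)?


Radius of gyration r = d / 4 = 42 / 4 = 10.5 mm
L_eff = 6000.0 mm
Slenderness ratio = L / r = 6000.0 / 10.5 = 571.43 (dimensionless)

571.43 (dimensionless)


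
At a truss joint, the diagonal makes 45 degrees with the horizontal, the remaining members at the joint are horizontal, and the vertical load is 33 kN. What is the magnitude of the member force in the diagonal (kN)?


At the joint, only the diagonal has a vertical component, so vertical equilibrium gives:
F * sin(45) = 33
F = 33 / sin(45)
= 33 / 0.707107
= 46.67 kN

46.67 kN


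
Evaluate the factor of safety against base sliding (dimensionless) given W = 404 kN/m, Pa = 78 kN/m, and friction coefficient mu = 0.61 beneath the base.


Resisting force = mu * W = 0.61 * 404 = 246.44 kN/m
FOS = Resisting / Driving = 246.44 / 78
= 3.1595 (dimensionless)

3.1595 (dimensionless)


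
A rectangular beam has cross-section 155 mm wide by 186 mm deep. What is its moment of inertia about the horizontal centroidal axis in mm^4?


I = b * h^3 / 12
= 155 * 186^3 / 12
= 155 * 6434856 / 12
= 83116890.0 mm^4

83116890.0 mm^4


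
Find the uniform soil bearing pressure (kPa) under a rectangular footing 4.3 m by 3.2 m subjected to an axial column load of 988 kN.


A = 4.3 * 3.2 = 13.76 m^2
q = P / A = 988 / 13.76
= 71.8023 kPa

71.8023 kPa


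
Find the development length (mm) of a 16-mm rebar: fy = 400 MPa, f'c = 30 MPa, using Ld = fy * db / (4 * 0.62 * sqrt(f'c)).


Ld = (fy * db) / (4 * 0.62 * sqrt(f'c))
= (400 * 16) / (4 * 0.62 * sqrt(30))
= 6400 / 13.5835
= 471.16 mm

471.16 mm


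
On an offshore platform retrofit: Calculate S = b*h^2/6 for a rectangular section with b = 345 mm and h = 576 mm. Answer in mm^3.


S = b * h^2 / 6
= 345 * 576^2 / 6
= 345 * 331776 / 6
= 19077120.0 mm^3

19077120.0 mm^3


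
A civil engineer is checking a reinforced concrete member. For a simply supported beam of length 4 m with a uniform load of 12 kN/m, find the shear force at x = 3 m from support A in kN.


R_A = w * L / 2 = 12 * 4 / 2 = 24.0 kN
V(x) = R_A - w * x = 24.0 - 12 * 3
= -12.0 kN

-12.0 kN


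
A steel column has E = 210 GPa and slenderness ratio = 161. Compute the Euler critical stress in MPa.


sigma_cr = pi^2 * E / lambda^2
= 9.8696 * 210000.0 / 161^2
= 9.8696 * 210000.0 / 25921
= 79.959 MPa

79.959 MPa


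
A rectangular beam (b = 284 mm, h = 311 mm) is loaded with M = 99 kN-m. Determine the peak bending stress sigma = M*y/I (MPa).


I = b * h^3 / 12 = 284 * 311^3 / 12 = 711898800.33 mm^4
y = h / 2 = 311 / 2 = 155.5 mm
M = 99 kN-m = 99000000.0 N-mm
sigma = M * y / I = 99000000.0 * 155.5 / 711898800.33
= 21.62 MPa

21.62 MPa


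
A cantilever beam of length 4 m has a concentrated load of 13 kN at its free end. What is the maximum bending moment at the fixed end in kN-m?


For a cantilever with a point load at the free end:
M_max = P * L = 13 * 4 = 52 kN-m

52 kN-m


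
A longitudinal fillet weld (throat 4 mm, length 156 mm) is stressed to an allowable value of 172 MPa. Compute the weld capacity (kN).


Strength = throat * length * allowable stress
= 4 * 156 * 172 N
= 107328 N
= 107.33 kN

107.33 kN


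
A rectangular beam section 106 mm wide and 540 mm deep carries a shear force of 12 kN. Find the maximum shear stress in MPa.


A = b * h = 106 * 540 = 57240 mm^2
V = 12 kN = 12000.0 N
tau_max = 1.5 * V / A = 1.5 * 12000.0 / 57240
= 0.3145 MPa

0.3145 MPa


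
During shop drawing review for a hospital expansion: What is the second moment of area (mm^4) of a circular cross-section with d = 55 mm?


r = d / 2 = 55 / 2 = 27.5 mm
I = pi * r^4 / 4 = pi * 27.5^4 / 4
= 449180.25 mm^4

449180.25 mm^4


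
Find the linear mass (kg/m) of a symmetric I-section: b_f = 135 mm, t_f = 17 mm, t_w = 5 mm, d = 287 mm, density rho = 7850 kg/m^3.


A_flanges = 2 * 135 * 17 = 4590 mm^2
A_web = (287 - 2 * 17) * 5 = 1265 mm^2
A_total = 4590 + 1265 = 5855 mm^2 = 0.005855 m^2
Weight = rho * A = 7850 * 0.005855 = 45.9618 kg/m

45.9618 kg/m


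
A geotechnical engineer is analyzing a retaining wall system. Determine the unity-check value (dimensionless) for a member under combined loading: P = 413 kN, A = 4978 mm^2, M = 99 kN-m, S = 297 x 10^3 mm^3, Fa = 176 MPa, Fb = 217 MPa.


f_a = P / A = 413000.0 / 4978 = 82.965 MPa
f_b = M / S = 99000000.0 / 297000.0 = 333.3333 MPa
Ratio = f_a / Fa + f_b / Fb
= 82.965 / 176 + 333.3333 / 217
= 2.0075 (dimensionless)

2.0075 (dimensionless)


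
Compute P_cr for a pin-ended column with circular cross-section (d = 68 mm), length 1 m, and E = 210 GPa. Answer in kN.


I = pi * d^4 / 64 = 1049555.84 mm^4
L = 1000.0 mm
P_cr = pi^2 * E * I / L^2
= 9.8696 * 210000.0 * 1049555.84 / 1000.0^2
= 2175327.2 N = 2175.3272 kN

2175.3272 kN


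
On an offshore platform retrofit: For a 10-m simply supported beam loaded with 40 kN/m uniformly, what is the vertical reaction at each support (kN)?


Total load = w * L = 40 * 10 = 400 kN
By symmetry, each reaction R = total / 2 = 400 / 2 = 200.0 kN

200.0 kN


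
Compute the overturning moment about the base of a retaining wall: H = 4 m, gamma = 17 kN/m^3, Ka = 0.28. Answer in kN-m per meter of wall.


Pa = 0.5 * Ka * gamma * H^2
= 0.5 * 0.28 * 17 * 4^2
= 38.08 kN/m
Arm = H / 3 = 4 / 3 = 1.3333 m
Mo = Pa * arm = Pa * H / 3 = 38.08 * 4 / 3 = 50.7733 kN-m/m

50.7733 kN-m/m


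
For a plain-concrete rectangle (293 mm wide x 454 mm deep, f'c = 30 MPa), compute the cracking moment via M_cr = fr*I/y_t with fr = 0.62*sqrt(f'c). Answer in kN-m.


fr = 0.62 * sqrt(30) = 0.62 * 5.4772 = 3.3959 MPa
I = 293 * 454^3 / 12 = 2284830212.67 mm^4
y_t = 227.0 mm
M_cr = fr * I / y_t = 3.3959 * 2284830212.67 / 227.0 N-mm
= 34.1807 kN-m

34.1807 kN-m


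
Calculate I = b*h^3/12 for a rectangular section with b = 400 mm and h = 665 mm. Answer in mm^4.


I = b * h^3 / 12
= 400 * 665^3 / 12
= 400 * 294079625 / 12
= 9802654166.67 mm^4

9802654166.67 mm^4


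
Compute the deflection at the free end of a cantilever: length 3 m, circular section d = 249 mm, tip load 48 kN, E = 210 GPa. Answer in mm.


I = pi * d^4 / 64 = pi * 249^4 / 64 = 188697995.64 mm^4
L = 3000.0 mm, P = 48000.0 N, E = 210000.0 MPa
delta = P * L^3 / (3 * E * I)
= 48000.0 * 3000.0^3 / (3 * 210000.0 * 188697995.64)
= 10.9018 mm

10.9018 mm


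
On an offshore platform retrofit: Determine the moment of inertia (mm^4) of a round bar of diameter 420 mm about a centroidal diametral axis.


r = d / 2 = 420 / 2 = 210.0 mm
I = pi * r^4 / 4 = pi * 210.0^4 / 4
= 1527450202.16 mm^4

1527450202.16 mm^4


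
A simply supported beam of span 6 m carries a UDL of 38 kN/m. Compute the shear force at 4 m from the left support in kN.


R_A = w * L / 2 = 38 * 6 / 2 = 114.0 kN
V(x) = R_A - w * x = 114.0 - 38 * 4
= -38.0 kN

-38.0 kN


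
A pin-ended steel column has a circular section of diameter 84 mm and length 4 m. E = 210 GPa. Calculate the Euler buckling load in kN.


I = pi * d^4 / 64 = 2443920.32 mm^4
L = 4000.0 mm
P_cr = pi^2 * E * I / L^2
= 9.8696 * 210000.0 * 2443920.32 / 4000.0^2
= 316581.91 N = 316.5819 kN

316.5819 kN


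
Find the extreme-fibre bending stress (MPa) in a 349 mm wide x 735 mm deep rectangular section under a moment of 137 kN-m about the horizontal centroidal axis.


I = b * h^3 / 12 = 349 * 735^3 / 12 = 11547984656.25 mm^4
y = h / 2 = 735 / 2 = 367.5 mm
M = 137 kN-m = 137000000.0 N-mm
sigma = M * y / I = 137000000.0 * 367.5 / 11547984656.25
= 4.36 MPa

4.36 MPa


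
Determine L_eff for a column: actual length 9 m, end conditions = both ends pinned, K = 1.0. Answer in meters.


L_eff = K * L
= 1.0 * 9
= 9.0 m

9.0 m


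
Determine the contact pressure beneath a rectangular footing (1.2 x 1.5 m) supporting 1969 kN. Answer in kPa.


A = 1.2 * 1.5 = 1.8 m^2
q = P / A = 1969 / 1.8
= 1093.8889 kPa

1093.8889 kPa


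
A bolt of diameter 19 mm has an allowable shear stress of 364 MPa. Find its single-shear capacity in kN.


A = pi * d^2 / 4 = pi * 19^2 / 4 = 283.5287 mm^2
V = f_v * A / 1000 = 364 * 283.5287 / 1000
= 103.2045 kN

103.2045 kN


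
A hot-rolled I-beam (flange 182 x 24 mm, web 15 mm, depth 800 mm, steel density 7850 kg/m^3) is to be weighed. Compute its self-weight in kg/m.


A_flanges = 2 * 182 * 24 = 8736 mm^2
A_web = (800 - 2 * 24) * 15 = 11280 mm^2
A_total = 8736 + 11280 = 20016 mm^2 = 0.020016 m^2
Weight = rho * A = 7850 * 0.020016 = 157.1256 kg/m

157.1256 kg/m


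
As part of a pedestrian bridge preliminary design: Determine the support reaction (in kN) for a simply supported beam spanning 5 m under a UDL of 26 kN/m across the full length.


Total load = w * L = 26 * 5 = 130 kN
By symmetry, each reaction R = total / 2 = 130 / 2 = 65.0 kN

65.0 kN


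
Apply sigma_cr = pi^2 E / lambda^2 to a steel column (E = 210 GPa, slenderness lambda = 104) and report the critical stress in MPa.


sigma_cr = pi^2 * E / lambda^2
= 9.8696 * 210000.0 / 104^2
= 9.8696 * 210000.0 / 10816
= 191.6251 MPa

191.6251 MPa


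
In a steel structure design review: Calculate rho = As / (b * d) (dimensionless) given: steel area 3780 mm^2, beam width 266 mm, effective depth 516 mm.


rho = As / (b * d)
= 3780 / (266 * 516)
= 3780 / 137256
= 0.02754 (dimensionless)

0.02754 (dimensionless)


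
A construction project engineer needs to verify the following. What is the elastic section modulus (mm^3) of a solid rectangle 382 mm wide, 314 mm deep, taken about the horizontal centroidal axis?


S = b * h^2 / 6
= 382 * 314^2 / 6
= 382 * 98596 / 6
= 6277278.67 mm^3

6277278.67 mm^3


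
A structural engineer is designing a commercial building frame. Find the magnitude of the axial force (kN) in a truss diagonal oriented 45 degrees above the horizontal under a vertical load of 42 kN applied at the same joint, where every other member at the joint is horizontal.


At the joint, only the diagonal has a vertical component, so vertical equilibrium gives:
F * sin(45) = 42
F = 42 / sin(45)
= 42 / 0.707107
= 59.4 kN

59.4 kN


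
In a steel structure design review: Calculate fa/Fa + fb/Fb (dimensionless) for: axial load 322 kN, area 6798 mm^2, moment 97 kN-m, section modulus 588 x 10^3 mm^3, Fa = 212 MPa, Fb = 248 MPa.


f_a = P / A = 322000.0 / 6798 = 47.3669 MPa
f_b = M / S = 97000000.0 / 588000.0 = 164.966 MPa
Ratio = f_a / Fa + f_b / Fb
= 47.3669 / 212 + 164.966 / 248
= 0.8886 (dimensionless)

0.8886 (dimensionless)


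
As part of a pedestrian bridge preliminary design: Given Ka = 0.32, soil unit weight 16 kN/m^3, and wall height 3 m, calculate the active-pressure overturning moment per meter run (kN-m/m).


Pa = 0.5 * Ka * gamma * H^2
= 0.5 * 0.32 * 16 * 3^2
= 23.04 kN/m
Arm = H / 3 = 3 / 3 = 1.0 m
Mo = Pa * arm = Pa * H / 3 = 23.04 * 3 / 3 = 23.04 kN-m/m

23.04 kN-m/m


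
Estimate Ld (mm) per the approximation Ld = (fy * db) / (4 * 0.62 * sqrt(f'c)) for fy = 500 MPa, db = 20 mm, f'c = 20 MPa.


Ld = (fy * db) / (4 * 0.62 * sqrt(f'c))
= (500 * 20) / (4 * 0.62 * sqrt(20))
= 10000 / 11.0909
= 901.64 mm

901.64 mm


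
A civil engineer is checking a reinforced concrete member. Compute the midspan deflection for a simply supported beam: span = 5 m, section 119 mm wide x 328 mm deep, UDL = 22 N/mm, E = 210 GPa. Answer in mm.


I = 119 * 328^3 / 12 = 349934890.67 mm^4
L = 5000.0 mm, w = 22 N/mm, E = 210000.0 MPa
delta = 5 * w * L^4 / (384 * E * I)
= 5 * 22 * 5000.0^4 / (384 * 210000.0 * 349934890.67)
= 2.4363 mm

2.4363 mm


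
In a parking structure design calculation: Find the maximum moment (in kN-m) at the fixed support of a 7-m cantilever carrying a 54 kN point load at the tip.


For a cantilever with a point load at the free end:
M_max = P * L = 54 * 7 = 378 kN-m

378 kN-m


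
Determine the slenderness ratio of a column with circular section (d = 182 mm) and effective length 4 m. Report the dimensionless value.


Radius of gyration r = d / 4 = 182 / 4 = 45.5 mm
L_eff = 4000.0 mm
Slenderness ratio = L / r = 4000.0 / 45.5 = 87.91 (dimensionless)

87.91 (dimensionless)


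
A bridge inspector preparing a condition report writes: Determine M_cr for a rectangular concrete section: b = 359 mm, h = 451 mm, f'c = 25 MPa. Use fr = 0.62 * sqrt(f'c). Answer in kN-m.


fr = 0.62 * sqrt(25) = 0.62 * 5.0 = 3.1 MPa
I = 359 * 451^3 / 12 = 2744371042.42 mm^4
y_t = 225.5 mm
M_cr = fr * I / y_t = 3.1 * 2744371042.42 / 225.5 N-mm
= 37.7275 kN-m

37.7275 kN-m


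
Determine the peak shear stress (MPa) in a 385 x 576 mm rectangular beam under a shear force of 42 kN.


A = b * h = 385 * 576 = 221760 mm^2
V = 42 kN = 42000.0 N
tau_max = 1.5 * V / A = 1.5 * 42000.0 / 221760
= 0.2841 MPa

0.2841 MPa


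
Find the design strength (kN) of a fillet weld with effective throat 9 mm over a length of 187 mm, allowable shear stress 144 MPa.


Strength = throat * length * allowable stress
= 9 * 187 * 144 N
= 242352 N
= 242.35 kN

242.35 kN


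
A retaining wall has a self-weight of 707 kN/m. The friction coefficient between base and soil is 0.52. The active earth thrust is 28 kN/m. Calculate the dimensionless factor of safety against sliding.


Resisting force = mu * W = 0.52 * 707 = 367.64 kN/m
FOS = Resisting / Driving = 367.64 / 28
= 13.13 (dimensionless)

13.13 (dimensionless)


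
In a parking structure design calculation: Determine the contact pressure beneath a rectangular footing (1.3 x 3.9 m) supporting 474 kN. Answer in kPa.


A = 1.3 * 3.9 = 5.07 m^2
q = P / A = 474 / 5.07
= 93.4911 kPa

93.4911 kPa


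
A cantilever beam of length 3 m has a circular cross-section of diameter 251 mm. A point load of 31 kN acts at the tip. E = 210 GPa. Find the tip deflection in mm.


I = pi * d^4 / 64 = pi * 251^4 / 64 = 194834016.97 mm^4
L = 3000.0 mm, P = 31000.0 N, E = 210000.0 MPa
delta = P * L^3 / (3 * E * I)
= 31000.0 * 3000.0^3 / (3 * 210000.0 * 194834016.97)
= 6.819 mm

6.819 mm


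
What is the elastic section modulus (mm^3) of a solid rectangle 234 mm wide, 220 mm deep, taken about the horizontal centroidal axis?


S = b * h^2 / 6
= 234 * 220^2 / 6
= 234 * 48400 / 6
= 1887600.0 mm^3

1887600.0 mm^3


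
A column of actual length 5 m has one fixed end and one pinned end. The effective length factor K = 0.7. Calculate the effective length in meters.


L_eff = K * L
= 0.7 * 5
= 3.5 m

3.5 m


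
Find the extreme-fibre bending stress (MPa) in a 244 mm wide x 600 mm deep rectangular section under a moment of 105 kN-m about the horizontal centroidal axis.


I = b * h^3 / 12 = 244 * 600^3 / 12 = 4392000000.0 mm^4
y = h / 2 = 600 / 2 = 300.0 mm
M = 105 kN-m = 105000000.0 N-mm
sigma = M * y / I = 105000000.0 * 300.0 / 4392000000.0
= 7.17 MPa

7.17 MPa


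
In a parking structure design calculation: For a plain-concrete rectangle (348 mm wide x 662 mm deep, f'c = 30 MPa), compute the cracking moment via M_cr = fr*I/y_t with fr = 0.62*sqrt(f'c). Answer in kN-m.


fr = 0.62 * sqrt(30) = 0.62 * 5.4772 = 3.3959 MPa
I = 348 * 662^3 / 12 = 8413408312.0 mm^4
y_t = 331.0 mm
M_cr = fr * I / y_t = 3.3959 * 8413408312.0 / 331.0 N-mm
= 86.317 kN-m

86.317 kN-m


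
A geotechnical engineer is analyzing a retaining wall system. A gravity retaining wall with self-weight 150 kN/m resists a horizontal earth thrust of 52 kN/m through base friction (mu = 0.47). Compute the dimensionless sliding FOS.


Resisting force = mu * W = 0.47 * 150 = 70.5 kN/m
FOS = Resisting / Driving = 70.5 / 52
= 1.3558 (dimensionless)

1.3558 (dimensionless)


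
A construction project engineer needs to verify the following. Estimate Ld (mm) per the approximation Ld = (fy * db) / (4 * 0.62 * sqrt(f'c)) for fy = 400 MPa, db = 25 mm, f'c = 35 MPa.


Ld = (fy * db) / (4 * 0.62 * sqrt(f'c))
= (400 * 25) / (4 * 0.62 * sqrt(35))
= 10000 / 14.6719
= 681.58 mm

681.58 mm


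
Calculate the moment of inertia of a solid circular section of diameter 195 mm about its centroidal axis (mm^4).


r = d / 2 = 195 / 2 = 97.5 mm
I = pi * r^4 / 4 = pi * 97.5^4 / 4
= 70975480.96 mm^4

70975480.96 mm^4


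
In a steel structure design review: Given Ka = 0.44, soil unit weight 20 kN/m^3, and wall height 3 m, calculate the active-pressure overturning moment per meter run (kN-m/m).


Pa = 0.5 * Ka * gamma * H^2
= 0.5 * 0.44 * 20 * 3^2
= 39.6 kN/m
Arm = H / 3 = 3 / 3 = 1.0 m
Mo = Pa * arm = Pa * H / 3 = 39.6 * 3 / 3 = 39.6 kN-m/m

39.6 kN-m/m


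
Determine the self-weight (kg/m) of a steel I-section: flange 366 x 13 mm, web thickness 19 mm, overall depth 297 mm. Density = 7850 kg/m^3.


A_flanges = 2 * 366 * 13 = 9516 mm^2
A_web = (297 - 2 * 13) * 19 = 5149 mm^2
A_total = 9516 + 5149 = 14665 mm^2 = 0.014665 m^2
Weight = rho * A = 7850 * 0.014665 = 115.1202 kg/m

115.1202 kg/m


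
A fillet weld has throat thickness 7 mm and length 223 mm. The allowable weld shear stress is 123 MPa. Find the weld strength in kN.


Strength = throat * length * allowable stress
= 7 * 223 * 123 N
= 192003 N
= 192.0 kN

192.0 kN


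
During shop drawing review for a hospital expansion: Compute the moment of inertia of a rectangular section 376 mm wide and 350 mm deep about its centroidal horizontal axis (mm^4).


I = b * h^3 / 12
= 376 * 350^3 / 12
= 376 * 42875000 / 12
= 1343416666.67 mm^4

1343416666.67 mm^4


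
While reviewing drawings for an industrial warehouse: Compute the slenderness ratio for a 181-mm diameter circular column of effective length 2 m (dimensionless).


Radius of gyration r = d / 4 = 181 / 4 = 45.25 mm
L_eff = 2000.0 mm
Slenderness ratio = L / r = 2000.0 / 45.25 = 44.2 (dimensionless)

44.2 (dimensionless)


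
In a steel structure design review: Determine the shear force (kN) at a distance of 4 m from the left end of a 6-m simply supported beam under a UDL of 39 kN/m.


R_A = w * L / 2 = 39 * 6 / 2 = 117.0 kN
V(x) = R_A - w * x = 117.0 - 39 * 4
= -39.0 kN

-39.0 kN


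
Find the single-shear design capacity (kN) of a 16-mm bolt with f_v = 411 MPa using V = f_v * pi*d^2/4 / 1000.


A = pi * d^2 / 4 = pi * 16^2 / 4 = 201.0619 mm^2
V = f_v * A / 1000 = 411 * 201.0619 / 1000
= 82.6365 kN

82.6365 kN


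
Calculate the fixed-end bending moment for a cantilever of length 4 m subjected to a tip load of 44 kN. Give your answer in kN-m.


For a cantilever with a point load at the free end:
M_max = P * L = 44 * 4 = 176 kN-m

176 kN-m


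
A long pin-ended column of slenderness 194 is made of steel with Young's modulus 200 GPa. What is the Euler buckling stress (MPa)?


sigma_cr = pi^2 * E / lambda^2
= 9.8696 * 200000.0 / 194^2
= 9.8696 * 200000.0 / 37636
= 52.4477 MPa

52.4477 MPa


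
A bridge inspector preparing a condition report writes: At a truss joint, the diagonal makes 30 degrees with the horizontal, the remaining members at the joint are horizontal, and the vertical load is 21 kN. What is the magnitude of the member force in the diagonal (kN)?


At the joint, only the diagonal has a vertical component, so vertical equilibrium gives:
F * sin(30) = 21
F = 21 / sin(30)
= 21 / 0.5
= 42.0 kN

42.0 kN


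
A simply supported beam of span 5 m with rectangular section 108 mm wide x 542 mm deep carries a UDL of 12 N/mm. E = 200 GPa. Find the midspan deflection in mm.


I = 108 * 542^3 / 12 = 1432980792.0 mm^4
L = 5000.0 mm, w = 12 N/mm, E = 200000.0 MPa
delta = 5 * w * L^4 / (384 * E * I)
= 5 * 12 * 5000.0^4 / (384 * 200000.0 * 1432980792.0)
= 0.3407 mm

0.3407 mm


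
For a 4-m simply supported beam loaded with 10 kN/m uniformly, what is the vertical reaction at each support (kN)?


Total load = w * L = 10 * 4 = 40 kN
By symmetry, each reaction R = total / 2 = 40 / 2 = 20.0 kN

20.0 kN


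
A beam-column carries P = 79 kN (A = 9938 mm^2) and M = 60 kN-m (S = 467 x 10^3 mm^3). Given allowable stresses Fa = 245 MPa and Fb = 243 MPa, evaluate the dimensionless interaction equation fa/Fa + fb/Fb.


f_a = P / A = 79000.0 / 9938 = 7.9493 MPa
f_b = M / S = 60000000.0 / 467000.0 = 128.4797 MPa
Ratio = f_a / Fa + f_b / Fb
= 7.9493 / 245 + 128.4797 / 243
= 0.5612 (dimensionless)

0.5612 (dimensionless)


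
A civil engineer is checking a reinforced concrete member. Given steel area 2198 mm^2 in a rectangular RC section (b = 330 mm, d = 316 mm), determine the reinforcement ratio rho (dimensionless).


rho = As / (b * d)
= 2198 / (330 * 316)
= 2198 / 104280
= 0.021078 (dimensionless)

0.021078 (dimensionless)


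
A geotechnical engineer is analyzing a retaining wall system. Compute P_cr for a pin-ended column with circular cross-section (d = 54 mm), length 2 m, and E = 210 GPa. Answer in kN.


I = pi * d^4 / 64 = 417392.79 mm^4
L = 2000.0 mm
P_cr = pi^2 * E * I / L^2
= 9.8696 * 210000.0 * 417392.79 / 2000.0^2
= 216273.84 N = 216.2738 kN

216.2738 kN


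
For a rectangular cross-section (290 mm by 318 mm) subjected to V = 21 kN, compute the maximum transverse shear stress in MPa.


A = b * h = 290 * 318 = 92220 mm^2
V = 21 kN = 21000.0 N
tau_max = 1.5 * V / A = 1.5 * 21000.0 / 92220
= 0.3416 MPa

0.3416 MPa


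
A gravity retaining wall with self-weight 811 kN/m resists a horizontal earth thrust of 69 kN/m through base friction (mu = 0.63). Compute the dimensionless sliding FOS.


Resisting force = mu * W = 0.63 * 811 = 510.93 kN/m
FOS = Resisting / Driving = 510.93 / 69
= 7.4048 (dimensionless)

7.4048 (dimensionless)


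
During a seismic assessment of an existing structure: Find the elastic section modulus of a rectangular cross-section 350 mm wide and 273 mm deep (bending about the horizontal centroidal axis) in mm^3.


S = b * h^2 / 6
= 350 * 273^2 / 6
= 350 * 74529 / 6
= 4347525.0 mm^3

4347525.0 mm^3


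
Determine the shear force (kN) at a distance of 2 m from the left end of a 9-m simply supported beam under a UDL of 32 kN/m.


R_A = w * L / 2 = 32 * 9 / 2 = 144.0 kN
V(x) = R_A - w * x = 144.0 - 32 * 2
= 80.0 kN

80.0 kN


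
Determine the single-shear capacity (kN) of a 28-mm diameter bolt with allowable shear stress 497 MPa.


A = pi * d^2 / 4 = pi * 28^2 / 4 = 615.7522 mm^2
V = f_v * A / 1000 = 497 * 615.7522 / 1000
= 306.0288 kN

306.0288 kN


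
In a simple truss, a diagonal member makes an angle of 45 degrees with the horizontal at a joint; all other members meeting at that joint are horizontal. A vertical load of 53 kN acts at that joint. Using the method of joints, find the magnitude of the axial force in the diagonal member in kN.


At the joint, only the diagonal has a vertical component, so vertical equilibrium gives:
F * sin(45) = 53
F = 53 / sin(45)
= 53 / 0.707107
= 74.95 kN

74.95 kN


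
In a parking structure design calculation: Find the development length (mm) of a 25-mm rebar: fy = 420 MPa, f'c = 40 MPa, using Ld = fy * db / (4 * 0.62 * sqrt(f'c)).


Ld = (fy * db) / (4 * 0.62 * sqrt(f'c))
= (420 * 25) / (4 * 0.62 * sqrt(40))
= 10500 / 15.6849
= 669.43 mm

669.43 mm


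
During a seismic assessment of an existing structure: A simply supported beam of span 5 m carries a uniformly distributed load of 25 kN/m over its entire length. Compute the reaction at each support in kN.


Total load = w * L = 25 * 5 = 125 kN
By symmetry, each reaction R = total / 2 = 125 / 2 = 62.5 kN

62.5 kN


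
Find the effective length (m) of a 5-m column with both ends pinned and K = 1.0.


L_eff = K * L
= 1.0 * 5
= 5.0 m

5.0 m


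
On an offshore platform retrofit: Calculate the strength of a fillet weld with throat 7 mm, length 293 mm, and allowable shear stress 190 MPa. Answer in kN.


Strength = throat * length * allowable stress
= 7 * 293 * 190 N
= 389690 N
= 389.69 kN

389.69 kN


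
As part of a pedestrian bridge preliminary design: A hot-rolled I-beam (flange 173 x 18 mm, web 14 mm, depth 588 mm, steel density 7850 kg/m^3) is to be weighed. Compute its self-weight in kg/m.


A_flanges = 2 * 173 * 18 = 6228 mm^2
A_web = (588 - 2 * 18) * 14 = 7728 mm^2
A_total = 6228 + 7728 = 13956 mm^2 = 0.013956 m^2
Weight = rho * A = 7850 * 0.013956 = 109.5546 kg/m

109.5546 kg/m


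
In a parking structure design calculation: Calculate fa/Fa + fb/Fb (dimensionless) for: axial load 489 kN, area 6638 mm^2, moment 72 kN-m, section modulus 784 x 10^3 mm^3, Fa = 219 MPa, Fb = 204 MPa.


f_a = P / A = 489000.0 / 6638 = 73.6668 MPa
f_b = M / S = 72000000.0 / 784000.0 = 91.8367 MPa
Ratio = f_a / Fa + f_b / Fb
= 73.6668 / 219 + 91.8367 / 204
= 0.7866 (dimensionless)

0.7866 (dimensionless)


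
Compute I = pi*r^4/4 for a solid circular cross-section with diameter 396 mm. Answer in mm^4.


r = d / 2 = 396 / 2 = 198.0 mm
I = pi * r^4 / 4 = pi * 198.0^4 / 4
= 1207120547.23 mm^4

1207120547.23 mm^4


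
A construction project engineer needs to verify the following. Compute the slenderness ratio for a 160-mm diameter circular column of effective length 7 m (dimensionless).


Radius of gyration r = d / 4 = 160 / 4 = 40.0 mm
L_eff = 7000.0 mm
Slenderness ratio = L / r = 7000.0 / 40.0 = 175.0 (dimensionless)

175.0 (dimensionless)


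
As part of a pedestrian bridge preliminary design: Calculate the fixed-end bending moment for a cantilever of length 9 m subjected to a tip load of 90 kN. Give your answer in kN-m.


For a cantilever with a point load at the free end:
M_max = P * L = 90 * 9 = 810 kN-m

810 kN-m


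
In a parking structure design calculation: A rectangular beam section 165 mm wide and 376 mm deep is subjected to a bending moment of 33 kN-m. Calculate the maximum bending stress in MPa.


I = b * h^3 / 12 = 165 * 376^3 / 12 = 730913920.0 mm^4
y = h / 2 = 376 / 2 = 188.0 mm
M = 33 kN-m = 33000000.0 N-mm
sigma = M * y / I = 33000000.0 * 188.0 / 730913920.0
= 8.49 MPa

8.49 MPa


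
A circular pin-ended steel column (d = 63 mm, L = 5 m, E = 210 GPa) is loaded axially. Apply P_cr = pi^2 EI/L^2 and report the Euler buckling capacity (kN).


I = pi * d^4 / 64 = 773271.66 mm^4
L = 5000.0 mm
P_cr = pi^2 * E * I / L^2
= 9.8696 * 210000.0 * 773271.66 / 5000.0^2
= 64107.84 N = 64.1078 kN

64.1078 kN


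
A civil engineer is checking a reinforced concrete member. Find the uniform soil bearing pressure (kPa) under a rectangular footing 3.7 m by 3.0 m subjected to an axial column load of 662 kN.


A = 3.7 * 3.0 = 11.1 m^2
q = P / A = 662 / 11.1
= 59.6396 kPa

59.6396 kPa


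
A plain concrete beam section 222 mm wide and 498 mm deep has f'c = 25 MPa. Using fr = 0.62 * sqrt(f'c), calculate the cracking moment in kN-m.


fr = 0.62 * sqrt(25) = 0.62 * 5.0 = 3.1 MPa
I = 222 * 498^3 / 12 = 2284860852.0 mm^4
y_t = 249.0 mm
M_cr = fr * I / y_t = 3.1 * 2284860852.0 / 249.0 N-mm
= 28.4461 kN-m

28.4461 kN-m


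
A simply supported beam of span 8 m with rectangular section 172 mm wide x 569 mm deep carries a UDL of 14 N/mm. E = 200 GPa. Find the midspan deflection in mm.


I = 172 * 569^3 / 12 = 2640486795.67 mm^4
L = 8000.0 mm, w = 14 N/mm, E = 200000.0 MPa
delta = 5 * w * L^4 / (384 * E * I)
= 5 * 14 * 8000.0^4 / (384 * 200000.0 * 2640486795.67)
= 1.4139 mm

1.4139 mm


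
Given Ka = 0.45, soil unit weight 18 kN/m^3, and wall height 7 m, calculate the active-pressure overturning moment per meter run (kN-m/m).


Pa = 0.5 * Ka * gamma * H^2
= 0.5 * 0.45 * 18 * 7^2
= 198.45 kN/m
Arm = H / 3 = 7 / 3 = 2.3333 m
Mo = Pa * arm = Pa * H / 3 = 198.45 * 7 / 3 = 463.05 kN-m/m

463.05 kN-m/m


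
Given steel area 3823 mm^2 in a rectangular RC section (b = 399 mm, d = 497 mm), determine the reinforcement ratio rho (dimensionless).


rho = As / (b * d)
= 3823 / (399 * 497)
= 3823 / 198303
= 0.019279 (dimensionless)

0.019279 (dimensionless)
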